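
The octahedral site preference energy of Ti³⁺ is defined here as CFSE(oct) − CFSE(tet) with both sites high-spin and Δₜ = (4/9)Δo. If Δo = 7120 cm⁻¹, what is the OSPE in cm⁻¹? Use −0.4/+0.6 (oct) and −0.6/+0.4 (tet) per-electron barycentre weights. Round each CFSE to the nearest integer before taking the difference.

-949

Ti is in group 4, so Ti³⁺ is d¹ (4 − 3 = 1).
In an octahedral site d¹ (HS) is t2g^1 e_g^0, giving CFSE(oct) = -0.4Δo = -2848 cm⁻¹.
Tetrahedral e^1 t2^0 gives -0.6Δₜ = -0.6 × (4/9) × 7120 = -1899 cm⁻¹.
OSPE = CFSE(oct) − CFSE(tet) = -2848 − (-1899) = -949 cm⁻¹.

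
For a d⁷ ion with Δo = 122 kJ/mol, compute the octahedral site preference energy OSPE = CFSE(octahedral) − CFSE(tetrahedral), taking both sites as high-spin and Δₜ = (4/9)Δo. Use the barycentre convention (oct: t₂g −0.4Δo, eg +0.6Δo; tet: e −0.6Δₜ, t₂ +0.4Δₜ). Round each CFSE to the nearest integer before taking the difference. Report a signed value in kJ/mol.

Octahedral (high-spin): t₂g⁵ eg², CFSE = 5(−0.4) + 2(+0.6) = -0.8Δo = -0.8 × 122 = -98 kJ/mol.
In a tetrahedral site the filling is e⁴ t₂³: CFSE(tet) = -1.2Δₜ = -1.2 × (4/9)(122) = -65 kJ/mol.
OSPE = CFSE(oct) − CFSE(tet) = -98 − (-65) = -33 kJ/mol.

-33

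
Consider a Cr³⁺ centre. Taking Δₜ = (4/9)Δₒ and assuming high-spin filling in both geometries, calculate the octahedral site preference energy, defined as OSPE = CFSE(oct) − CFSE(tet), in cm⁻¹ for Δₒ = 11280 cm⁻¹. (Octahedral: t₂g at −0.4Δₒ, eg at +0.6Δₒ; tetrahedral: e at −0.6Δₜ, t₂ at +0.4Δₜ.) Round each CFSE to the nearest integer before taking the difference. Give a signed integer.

-9525

Cr³⁺: group 6, so d-count = 6 − 3 = 3.
In an octahedral site d³ (HS) is t₂g³ eg⁰, giving CFSE(oct) = -1.2Δₒ = -13536 cm⁻¹.
Tetrahedral e² t₂¹ gives -0.8Δₜ = -0.8 × (4/9) × 11280 = -4011 cm⁻¹.
OSPE = -13536 − (-4011) = -9525 cm⁻¹.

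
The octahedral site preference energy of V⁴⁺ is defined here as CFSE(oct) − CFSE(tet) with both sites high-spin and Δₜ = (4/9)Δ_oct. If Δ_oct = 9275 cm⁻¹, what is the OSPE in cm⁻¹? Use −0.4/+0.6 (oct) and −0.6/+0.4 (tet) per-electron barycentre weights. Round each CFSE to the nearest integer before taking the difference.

V⁴⁺: group 5, so d-count = 5 − 4 = 1.
In an octahedral site d¹ (HS) is t2g^1 e_g^0, giving CFSE(oct) = -0.4Δ_oct = -3710 cm⁻¹.
Tetrahedral e^1 t2^0 gives -0.6Δₜ = -0.6 × (4/9) × 9275 = -2473 cm⁻¹.
Subtracting, OSPE = -3710 − (-2473) = -1237 cm⁻¹.

-1237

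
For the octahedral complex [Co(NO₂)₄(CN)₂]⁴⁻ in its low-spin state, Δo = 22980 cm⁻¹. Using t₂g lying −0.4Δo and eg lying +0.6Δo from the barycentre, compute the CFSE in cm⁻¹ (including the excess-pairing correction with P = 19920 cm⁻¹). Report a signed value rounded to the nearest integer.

Ligand charges: 4×(-1) from NO₂⁻ and 2×(-1) from CN⁻ sum to -6; with overall charge -4, Co is +2.
Co is in group 9, so Co²⁺ is d⁷ (9 − 2 = 7).
Configuration: t₂g⁶ eg¹.
The orbital stabilization is -1.8Δo = -1.8 × 22980 = -41364 cm⁻¹.
Pairing penalty: 3 pairs vs 2 in the high-spin reference → 1 extra × P = 19920 cm⁻¹.
Combining: -41364 + 19920 = -21444 cm⁻¹.

-21444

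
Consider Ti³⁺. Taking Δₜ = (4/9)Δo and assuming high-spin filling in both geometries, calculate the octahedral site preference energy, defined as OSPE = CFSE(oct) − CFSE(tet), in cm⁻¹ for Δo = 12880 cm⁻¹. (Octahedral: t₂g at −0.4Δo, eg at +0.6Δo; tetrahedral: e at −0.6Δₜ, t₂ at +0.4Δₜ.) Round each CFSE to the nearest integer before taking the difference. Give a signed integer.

-1717

Group 4 minus oxidation state +3 gives a d¹ configuration for Ti³⁺.
In an octahedral site d¹ (HS) is t₂g¹ eg⁰, giving CFSE(oct) = -0.4Δo = -5152 cm⁻¹.
Tetrahedral: e¹ t₂⁰, CFSE = 1(−0.6) + 0(+0.4) = -0.6Δₜ = -0.6 × (4/9) × 12880 = -3435 cm⁻¹.
OSPE = CFSE(oct) − CFSE(tet) = -5152 − (-3435) = -1717 cm⁻¹.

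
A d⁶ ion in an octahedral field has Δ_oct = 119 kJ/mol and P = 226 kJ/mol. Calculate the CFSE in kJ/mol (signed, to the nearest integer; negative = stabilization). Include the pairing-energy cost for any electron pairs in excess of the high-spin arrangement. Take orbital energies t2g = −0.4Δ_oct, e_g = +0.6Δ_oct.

-48

Δ_oct < P, so pairing is avoided: the ground state is high-spin.
Configuration: t2g^4 e_g^2.
Orbital CFSE = -0.4Δ_oct = -0.4 × 119 = -48 kJ/mol.
High-spin has no excess pairs, so no pairing correction applies.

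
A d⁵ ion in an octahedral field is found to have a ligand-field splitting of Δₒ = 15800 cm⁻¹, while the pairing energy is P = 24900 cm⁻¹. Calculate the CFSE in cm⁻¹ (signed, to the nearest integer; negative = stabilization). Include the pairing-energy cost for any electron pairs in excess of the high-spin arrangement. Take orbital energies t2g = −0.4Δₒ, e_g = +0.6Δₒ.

0

With Δₒ < P the complex is high-spin.
Configuration: t2g^3 e_g^2.
Orbital CFSE = 0.0Δₒ = 0.0 × 15800 = 0 cm⁻¹.
High-spin has no excess pairs, so no pairing correction applies.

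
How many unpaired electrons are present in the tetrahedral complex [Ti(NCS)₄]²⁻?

2

Each NCS⁻ contributes -1; 4 × (-1) = -4. With overall charge -2, Ti is in the +2 oxidation state.
Ti²⁺: group 4, so d-count = 4 − 2 = 2.
Tetrahedral splitting is small, so the complex is high-spin.
Configuration: e² t₂⁰, giving 2 unpaired electrons.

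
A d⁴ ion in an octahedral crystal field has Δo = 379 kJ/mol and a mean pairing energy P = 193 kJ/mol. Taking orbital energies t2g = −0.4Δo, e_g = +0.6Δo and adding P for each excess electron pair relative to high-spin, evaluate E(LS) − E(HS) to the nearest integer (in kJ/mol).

High-spin: t2g^3 e_g^1, CFSE = -0.6Δo = -227 kJ/mol.
For low-spin the configuration is t2g^4 e_g^0: orbital energy -1.6 × 379 = -606 kJ/mol, and 1 additional pair relative to high-spin adds 193 kJ/mol, giving -413 kJ/mol.
Thus E(LS) − E(HS) = -186 kJ/mol.

-186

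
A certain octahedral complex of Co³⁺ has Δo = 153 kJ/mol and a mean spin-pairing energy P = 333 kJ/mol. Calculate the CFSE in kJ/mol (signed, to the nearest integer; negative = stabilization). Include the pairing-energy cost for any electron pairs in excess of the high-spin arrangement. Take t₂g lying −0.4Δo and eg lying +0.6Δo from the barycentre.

Co³⁺: group 9, so d-count = 9 − 3 = 6.
Since Δo = 153 kJ/mol < P = 333 kJ/mol, the complex adopts the high-spin configuration.
That gives t₂g⁴ eg².
Orbital CFSE = -0.4Δo = -0.4 × 153 = -61 kJ/mol.
High-spin has no excess pairs, so no pairing correction applies.

-61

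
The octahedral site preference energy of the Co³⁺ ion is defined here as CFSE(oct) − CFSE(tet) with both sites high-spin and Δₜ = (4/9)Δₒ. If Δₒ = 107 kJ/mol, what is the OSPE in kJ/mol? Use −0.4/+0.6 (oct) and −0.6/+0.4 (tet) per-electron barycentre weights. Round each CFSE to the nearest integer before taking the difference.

-14

Co is in group 9, so Co³⁺ is d⁶ (9 − 3 = 6).
In an octahedral site d⁶ (HS) is t₂g⁴ eg², giving CFSE(oct) = -0.4Δₒ = -43 kJ/mol.
Tetrahedral e³ t₂³ gives -0.6Δₜ = -0.6 × (4/9) × 107 = -29 kJ/mol.
OSPE = CFSE(oct) − CFSE(tet) = -43 − (-29) = -14 kJ/mol.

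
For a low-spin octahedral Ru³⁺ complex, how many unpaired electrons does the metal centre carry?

1

Group 8 minus oxidation state +3 gives a d⁵ configuration for Ru³⁺.
Configuration: t₂g⁵ eg⁰, giving 1 unpaired electron.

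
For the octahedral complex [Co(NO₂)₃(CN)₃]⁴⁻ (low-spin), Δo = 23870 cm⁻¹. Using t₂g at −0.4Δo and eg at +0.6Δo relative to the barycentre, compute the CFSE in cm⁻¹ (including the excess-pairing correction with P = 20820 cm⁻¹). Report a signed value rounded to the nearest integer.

-22146

Ligand charges: 3×(-1) from NO₂⁻ and 3×(-1) from CN⁻ sum to -6; with overall charge -4, Co is +2.
Group 9 minus oxidation state +2 gives a d⁷ configuration for Co²⁺.
The d⁷ electrons fill as t₂g⁶ eg¹.
The orbital stabilization is -1.8Δo = -1.8 × 23870 = -42966 cm⁻¹.
Pairing penalty: 3 pairs vs 2 in the high-spin reference → 1 extra × P = 20820 cm⁻¹.
Combining: -42966 + 20820 = -22146 cm⁻¹.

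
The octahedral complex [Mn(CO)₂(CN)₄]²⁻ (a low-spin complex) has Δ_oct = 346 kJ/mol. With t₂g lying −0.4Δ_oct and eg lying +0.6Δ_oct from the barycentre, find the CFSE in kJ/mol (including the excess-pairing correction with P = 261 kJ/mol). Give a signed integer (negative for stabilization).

-170

Ligand charges: 2×(+0) from CO and 4×(-1) from CN⁻ sum to -4; with overall charge -2, Mn is +2.
Mn²⁺: group 7, so d-count = 7 − 2 = 5.
Electron filling gives t₂g⁵ eg⁰.
The orbital stabilization is -2.0Δ_oct = -2.0 × 346 = -692 kJ/mol.
Pairing penalty: 2 pairs vs 0 in the high-spin reference → 2 extra × P = 522 kJ/mol.
Overall CFSE = -692 + 522 = -170 kJ/mol.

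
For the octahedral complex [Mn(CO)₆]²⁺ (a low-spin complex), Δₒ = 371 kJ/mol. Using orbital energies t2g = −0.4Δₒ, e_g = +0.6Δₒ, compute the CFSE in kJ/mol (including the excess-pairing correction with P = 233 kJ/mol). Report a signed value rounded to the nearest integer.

-276

CO is neutral, so the +2 overall charge sits on Mn: oxidation state +2.
Mn is in group 7, so Mn²⁺ is d⁵ (7 − 2 = 5).
Electron filling gives t2g^5 e_g^0.
The orbital stabilization is -2.0Δₒ = -2.0 × 371 = -742 kJ/mol.
High-spin d⁵ would be t2g^3 e_g^2 with 0 pairs; low-spin has 2, so 2 excess pairs cost +2P = +466 kJ/mol.
Combining: -742 + 466 = -276 kJ/mol.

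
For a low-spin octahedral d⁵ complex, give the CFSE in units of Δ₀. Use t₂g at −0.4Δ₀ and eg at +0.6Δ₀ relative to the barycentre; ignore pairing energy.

Configuration: t₂g⁵ eg⁰.
CFSE = 5(-0.4Δ₀) + 0(0.6Δ₀) = -2.0Δ₀ + 0.0Δ₀ = -2.0Δ₀.

-2.0 Δ₀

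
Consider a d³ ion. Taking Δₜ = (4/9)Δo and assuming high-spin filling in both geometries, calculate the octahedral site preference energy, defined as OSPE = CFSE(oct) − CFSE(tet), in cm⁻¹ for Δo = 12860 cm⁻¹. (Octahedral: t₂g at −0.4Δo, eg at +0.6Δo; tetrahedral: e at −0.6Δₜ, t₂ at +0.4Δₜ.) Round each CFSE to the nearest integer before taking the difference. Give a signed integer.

-10860

In an octahedral site d³ (HS) is t₂g³ eg⁰, giving CFSE(oct) = -1.2Δo = -15432 cm⁻¹.
Tetrahedral e² t₂¹ gives -0.8Δₜ = -0.8 × (4/9) × 12860 = -4572 cm⁻¹.
OSPE = CFSE(oct) − CFSE(tet) = -15432 − (-4572) = -10860 cm⁻¹.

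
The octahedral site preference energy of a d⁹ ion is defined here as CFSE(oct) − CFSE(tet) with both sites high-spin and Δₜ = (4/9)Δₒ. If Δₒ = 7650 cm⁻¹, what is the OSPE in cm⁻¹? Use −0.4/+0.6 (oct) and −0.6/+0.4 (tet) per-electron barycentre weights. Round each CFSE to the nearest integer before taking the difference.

In an octahedral site d⁹ (HS) is t2g^6 e_g^3, giving CFSE(oct) = -0.6Δₒ = -4590 cm⁻¹.
Tetrahedral: e^4 t2^5, CFSE = 4(−0.6) + 5(+0.4) = -0.4Δₜ = -0.4 × (4/9) × 7650 = -1360 cm⁻¹.
OSPE = -4590 − (-1360) = -3230 cm⁻¹.

-3230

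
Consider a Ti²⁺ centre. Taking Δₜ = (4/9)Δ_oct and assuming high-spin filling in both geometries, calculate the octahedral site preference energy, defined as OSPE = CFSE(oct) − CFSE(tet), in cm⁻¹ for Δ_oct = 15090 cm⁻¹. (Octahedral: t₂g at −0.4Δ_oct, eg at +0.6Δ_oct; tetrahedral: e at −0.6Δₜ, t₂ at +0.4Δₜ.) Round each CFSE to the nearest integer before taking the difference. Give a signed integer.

Group 4 minus oxidation state +2 gives a d² configuration for Ti²⁺.
In an octahedral site d² (HS) is t₂g² eg⁰, giving CFSE(oct) = -0.8Δ_oct = -12072 cm⁻¹.
Tetrahedral e² t₂⁰ gives -1.2Δₜ = -1.2 × (4/9) × 15090 = -8048 cm⁻¹.
OSPE = -12072 − (-8048) = -4024 cm⁻¹.

-4024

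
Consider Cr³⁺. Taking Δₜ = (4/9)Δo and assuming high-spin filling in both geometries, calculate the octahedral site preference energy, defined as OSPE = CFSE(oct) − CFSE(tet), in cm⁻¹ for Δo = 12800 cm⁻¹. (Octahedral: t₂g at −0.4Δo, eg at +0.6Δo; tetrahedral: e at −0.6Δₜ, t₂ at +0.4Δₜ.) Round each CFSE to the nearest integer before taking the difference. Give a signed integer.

Cr sits in group 6; removing 3 electrons leaves Cr³⁺ with 6 − 3 = 3 d electrons.
Octahedral high-spin t2g^3 e_g^0: CFSE = -1.2 × 12800 = -15360 cm⁻¹.
Tetrahedral: e^2 t2^1, CFSE = 2(−0.6) + 1(+0.4) = -0.8Δₜ = -0.8 × (4/9) × 12800 = -4551 cm⁻¹.
OSPE = CFSE(oct) − CFSE(tet) = -15360 − (-4551) = -10809 cm⁻¹.

-10809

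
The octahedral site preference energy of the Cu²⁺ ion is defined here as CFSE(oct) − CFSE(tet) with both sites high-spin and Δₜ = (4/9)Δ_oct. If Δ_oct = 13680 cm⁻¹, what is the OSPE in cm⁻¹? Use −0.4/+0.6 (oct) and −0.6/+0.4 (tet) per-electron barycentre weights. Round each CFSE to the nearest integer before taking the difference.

Cu sits in group 11; removing 2 electrons leaves Cu²⁺ with 11 − 2 = 9 d electrons.
In an octahedral site d⁹ (HS) is t2g^6 e_g^3, giving CFSE(oct) = -0.6Δ_oct = -8208 cm⁻¹.
Tetrahedral e^4 t2^5 gives -0.4Δₜ = -0.4 × (4/9) × 13680 = -2432 cm⁻¹.
OSPE = -8208 − (-2432) = -5776 cm⁻¹.

-5776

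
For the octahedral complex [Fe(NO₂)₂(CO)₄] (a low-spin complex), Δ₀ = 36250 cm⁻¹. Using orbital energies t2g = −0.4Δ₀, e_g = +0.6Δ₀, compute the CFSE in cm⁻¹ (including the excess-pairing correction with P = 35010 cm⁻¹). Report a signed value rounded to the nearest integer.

-16980

Ligand charges: 2×(-1) from NO₂⁻ and 4×(+0) from CO sum to -2; with overall charge +0, Fe is +2.
Fe is in group 8, so Fe²⁺ is d⁶ (8 − 2 = 6).
The d⁶ electrons fill as t2g^6 e_g^0.
Orbital CFSE = 6(-0.4) + 0(0.6) = -2.4Δ₀ = -2.4 × 36250 = -87000 cm⁻¹.
Relative to high-spin t2g^4 e_g^2 (1 paired), the low-spin configuration has 2 additional pairs, contributing +2 × 35010 = +70020 cm⁻¹.
Net CFSE = -87000 + 70020 = -16980 cm⁻¹.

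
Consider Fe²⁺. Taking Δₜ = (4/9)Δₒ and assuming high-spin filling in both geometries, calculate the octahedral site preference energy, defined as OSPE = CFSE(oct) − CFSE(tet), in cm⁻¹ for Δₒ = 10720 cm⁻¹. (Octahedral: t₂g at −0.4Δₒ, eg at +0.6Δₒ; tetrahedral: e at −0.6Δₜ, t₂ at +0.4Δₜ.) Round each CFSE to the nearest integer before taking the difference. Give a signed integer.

-1429

Fe²⁺: group 8, so d-count = 8 − 2 = 6.
Octahedral (high-spin): t2g^4 e_g^2, CFSE = 4(−0.4) + 2(+0.6) = -0.4Δₒ = -0.4 × 10720 = -4288 cm⁻¹.
In a tetrahedral site the filling is e^3 t2^3: CFSE(tet) = -0.6Δₜ = -0.6 × (4/9)(10720) = -2859 cm⁻¹.
OSPE = -4288 − (-2859) = -1429 cm⁻¹.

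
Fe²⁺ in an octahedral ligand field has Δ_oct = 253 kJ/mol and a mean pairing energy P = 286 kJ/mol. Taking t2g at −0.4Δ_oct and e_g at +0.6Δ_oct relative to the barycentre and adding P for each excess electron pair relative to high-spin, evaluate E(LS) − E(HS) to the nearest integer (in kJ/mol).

Group 8 minus oxidation state +2 gives a d⁶ configuration for Fe²⁺.
High-spin d⁶ fills as t2g^4 e_g^2 with CFSE 4(−0.4) + 2(+0.6) = -0.4Δ_oct = -101 kJ/mol.
For low-spin the configuration is t2g^6 e_g^0: orbital energy -2.4 × 253 = -607 kJ/mol, and 2 additional pairs relative to high-spin add 572 kJ/mol, giving -35 kJ/mol.
The difference is -35 − (-101) = 66 kJ/mol, so high-spin lies lower.

66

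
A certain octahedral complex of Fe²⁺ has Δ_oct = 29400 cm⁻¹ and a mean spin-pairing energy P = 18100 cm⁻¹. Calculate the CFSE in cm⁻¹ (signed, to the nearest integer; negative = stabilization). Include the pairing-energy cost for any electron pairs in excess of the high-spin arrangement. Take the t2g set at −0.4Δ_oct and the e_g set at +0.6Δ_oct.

Fe sits in group 8; removing 2 electrons leaves Fe²⁺ with 8 − 2 = 6 d electrons.
Here Δ_oct > P (29400 > 18100), so the low-spin state is favoured.
That gives t2g^6 e_g^0.
Orbital CFSE = -2.4Δ_oct = -2.4 × 29400 = -70560 cm⁻¹.
Excess pairs vs high-spin: 3 − 1 = 2; pairing cost = +36200 cm⁻¹.
Net CFSE = -70560 + 36200 = -34360 cm⁻¹.

-34360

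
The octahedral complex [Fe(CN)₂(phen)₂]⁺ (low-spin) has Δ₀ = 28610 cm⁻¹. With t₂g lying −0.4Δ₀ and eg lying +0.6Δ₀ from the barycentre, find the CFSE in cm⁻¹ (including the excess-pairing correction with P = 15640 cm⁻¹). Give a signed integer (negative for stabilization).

-25940

Ligand charges: 2×(-1) from CN⁻ and 2×(+0) from phen sum to -2; with overall charge +1, Fe is +3.
Fe³⁺: group 8, so d-count = 8 − 3 = 5.
Configuration: t₂g⁵ eg⁰.
CFSE(orbital) = 5×(-0.4Δ₀) + 0×(0.6Δ₀) = -2.0Δ₀; with Δ₀ = 28610 cm⁻¹ that is -57220 cm⁻¹.
Pairing penalty: 2 pairs vs 0 in the high-spin reference → 2 extra × P = 31280 cm⁻¹.
Combining: -57220 + 31280 = -25940 cm⁻¹.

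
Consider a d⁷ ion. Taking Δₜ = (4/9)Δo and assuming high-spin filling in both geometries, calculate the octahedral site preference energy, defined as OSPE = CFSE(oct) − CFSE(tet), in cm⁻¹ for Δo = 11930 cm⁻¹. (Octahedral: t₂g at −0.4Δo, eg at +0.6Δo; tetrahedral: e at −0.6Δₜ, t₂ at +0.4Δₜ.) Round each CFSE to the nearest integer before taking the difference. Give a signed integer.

-3181

In an octahedral site d⁷ (HS) is t₂g⁵ eg², giving CFSE(oct) = -0.8Δo = -9544 cm⁻¹.
Tetrahedral e⁴ t₂³ gives -1.2Δₜ = -1.2 × (4/9) × 11930 = -6363 cm⁻¹.
Subtracting, OSPE = -9544 − (-6363) = -3181 cm⁻¹.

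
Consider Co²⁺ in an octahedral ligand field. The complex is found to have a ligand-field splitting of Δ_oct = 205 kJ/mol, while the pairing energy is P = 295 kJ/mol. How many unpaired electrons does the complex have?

3

Group 9 minus oxidation state +2 gives a d⁷ configuration for Co²⁺.
Since Δ_oct = 205 kJ/mol < P = 295 kJ/mol, the complex adopts the high-spin configuration.
Filling d⁷ accordingly: t₂g⁵ eg².
Unpaired electrons: 3.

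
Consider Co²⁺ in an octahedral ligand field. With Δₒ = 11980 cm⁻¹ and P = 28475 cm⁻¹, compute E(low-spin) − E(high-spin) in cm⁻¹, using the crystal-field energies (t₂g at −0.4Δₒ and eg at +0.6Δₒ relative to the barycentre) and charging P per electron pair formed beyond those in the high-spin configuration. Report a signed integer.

Co sits in group 9; removing 2 electrons leaves Co²⁺ with 9 − 2 = 7 d electrons.
In the high-spin limit (t₂g⁵ eg²) the orbital term is -0.8Δₒ = -9584 cm⁻¹, with no excess pairing.
Low-spin t₂g⁶ eg¹ gives -1.8Δₒ = -21564 cm⁻¹, but forming 1 extra pair costs 1P = 28475 cm⁻¹, so E(LS) = -21564 + 28475 = 6911 cm⁻¹.
E(LS) − E(HS) = 6911 − (-9584) = 16495 cm⁻¹.

16495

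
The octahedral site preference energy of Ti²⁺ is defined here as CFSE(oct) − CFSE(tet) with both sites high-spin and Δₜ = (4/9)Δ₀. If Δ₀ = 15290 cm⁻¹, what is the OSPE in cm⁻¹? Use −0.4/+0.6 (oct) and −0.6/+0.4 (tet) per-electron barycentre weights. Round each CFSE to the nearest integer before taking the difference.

-4077

Ti is in group 4, so Ti²⁺ is d² (4 − 2 = 2).
Octahedral (high-spin): t₂g² eg⁰, CFSE = 2(−0.4) + 0(+0.6) = -0.8Δ₀ = -0.8 × 15290 = -12232 cm⁻¹.
In a tetrahedral site the filling is e² t₂⁰: CFSE(tet) = -1.2Δₜ = -1.2 × (4/9)(15290) = -8155 cm⁻¹.
Subtracting, OSPE = -12232 − (-8155) = -4077 cm⁻¹.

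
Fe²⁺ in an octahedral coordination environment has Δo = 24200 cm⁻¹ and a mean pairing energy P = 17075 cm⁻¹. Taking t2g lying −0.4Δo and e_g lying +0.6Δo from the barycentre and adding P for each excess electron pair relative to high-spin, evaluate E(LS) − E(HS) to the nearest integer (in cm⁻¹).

-14250

Group 8 minus oxidation state +2 gives a d⁶ configuration for Fe²⁺.
High-spin: t2g^4 e_g^2, CFSE = -0.4Δo = -9680 cm⁻¹.
For low-spin the configuration is t2g^6 e_g^0: orbital energy -2.4 × 24200 = -58080 cm⁻¹, and 2 additional pairs relative to high-spin add 34150 cm⁻¹, giving -23930 cm⁻¹.
Thus E(LS) − E(HS) = -14250 cm⁻¹.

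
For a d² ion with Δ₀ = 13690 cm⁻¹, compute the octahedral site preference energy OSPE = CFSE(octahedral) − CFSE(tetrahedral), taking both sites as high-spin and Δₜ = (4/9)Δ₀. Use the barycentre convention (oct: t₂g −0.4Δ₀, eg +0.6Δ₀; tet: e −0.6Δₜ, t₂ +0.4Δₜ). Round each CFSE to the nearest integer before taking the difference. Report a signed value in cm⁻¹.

-3651

Octahedral high-spin t₂g² eg⁰: CFSE = -0.8 × 13690 = -10952 cm⁻¹.
Tetrahedral: e² t₂⁰, CFSE = 2(−0.6) + 0(+0.4) = -1.2Δₜ = -1.2 × (4/9) × 13690 = -7301 cm⁻¹.
Subtracting, OSPE = -10952 − (-7301) = -3651 cm⁻¹.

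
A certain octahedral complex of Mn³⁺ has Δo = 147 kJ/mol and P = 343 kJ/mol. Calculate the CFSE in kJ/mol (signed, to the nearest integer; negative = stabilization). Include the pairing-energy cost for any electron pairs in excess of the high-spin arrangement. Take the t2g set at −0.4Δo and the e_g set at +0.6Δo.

Mn³⁺: group 7, so d-count = 7 − 3 = 4.
Here Δo < P (147 < 343), so the high-spin state is favoured.
That gives t2g^3 e_g^1.
Orbital CFSE = -0.6Δo = -0.6 × 147 = -88 kJ/mol.
High-spin has no excess pairs, so no pairing correction applies.

-88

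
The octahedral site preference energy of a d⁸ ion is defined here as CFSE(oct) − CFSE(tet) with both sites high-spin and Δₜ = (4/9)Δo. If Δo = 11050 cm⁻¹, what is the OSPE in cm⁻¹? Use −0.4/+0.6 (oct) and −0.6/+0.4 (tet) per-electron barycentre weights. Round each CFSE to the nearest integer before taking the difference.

-9331

In an octahedral site d⁸ (HS) is t₂g⁶ eg², giving CFSE(oct) = -1.2Δo = -13260 cm⁻¹.
Tetrahedral: e⁴ t₂⁴, CFSE = 4(−0.6) + 4(+0.4) = -0.8Δₜ = -0.8 × (4/9) × 11050 = -3929 cm⁻¹.
OSPE = CFSE(oct) − CFSE(tet) = -13260 − (-3929) = -9331 cm⁻¹.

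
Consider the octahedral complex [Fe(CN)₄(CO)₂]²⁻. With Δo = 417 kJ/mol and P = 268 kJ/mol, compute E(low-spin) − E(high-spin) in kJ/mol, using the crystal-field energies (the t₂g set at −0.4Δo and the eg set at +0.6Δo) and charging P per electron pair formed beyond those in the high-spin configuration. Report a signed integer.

Ligand charges: 4×(-1) from CN⁻ and 2×(+0) from CO sum to -4; with overall charge -2, Fe is +2.
Group 8 minus oxidation state +2 gives a d⁶ configuration for Fe²⁺.
In the high-spin limit (t₂g⁴ eg²) the orbital term is -0.4Δo = -167 kJ/mol, with no excess pairing.
For low-spin the configuration is t₂g⁶ eg⁰: orbital energy -2.4 × 417 = -1001 kJ/mol, and 2 additional pairs relative to high-spin add 536 kJ/mol, giving -465 kJ/mol.
E(LS) − E(HS) = -465 − (-167) = -298 kJ/mol.

-298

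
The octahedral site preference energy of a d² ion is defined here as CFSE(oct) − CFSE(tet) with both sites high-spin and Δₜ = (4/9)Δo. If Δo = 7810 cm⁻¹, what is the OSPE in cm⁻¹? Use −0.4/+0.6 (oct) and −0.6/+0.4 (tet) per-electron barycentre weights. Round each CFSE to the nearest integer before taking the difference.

-2083

Octahedral (high-spin): t₂g² eg⁰, CFSE = 2(−0.4) + 0(+0.6) = -0.8Δo = -0.8 × 7810 = -6248 cm⁻¹.
Tetrahedral e² t₂⁰ gives -1.2Δₜ = -1.2 × (4/9) × 7810 = -4165 cm⁻¹.
OSPE = -6248 − (-4165) = -2083 cm⁻¹.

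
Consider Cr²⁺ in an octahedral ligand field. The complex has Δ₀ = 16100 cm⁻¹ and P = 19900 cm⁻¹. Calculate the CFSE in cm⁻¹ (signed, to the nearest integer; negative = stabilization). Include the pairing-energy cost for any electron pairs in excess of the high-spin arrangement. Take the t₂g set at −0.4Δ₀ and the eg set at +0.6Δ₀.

-9660

Group 6 minus oxidation state +2 gives a d⁴ configuration for Cr²⁺.
Since Δ₀ = 16100 cm⁻¹ < P = 19900 cm⁻¹, the complex adopts the high-spin configuration.
Filling d⁴ accordingly: t₂g³ eg¹.
Orbital CFSE = -0.6Δ₀ = -0.6 × 16100 = -9660 cm⁻¹.
High-spin has no excess pairs, so no pairing correction applies.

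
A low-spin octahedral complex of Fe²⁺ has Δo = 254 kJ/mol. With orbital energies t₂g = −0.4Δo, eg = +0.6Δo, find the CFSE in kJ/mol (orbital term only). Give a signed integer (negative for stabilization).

Group 8 minus oxidation state +2 gives a d⁶ configuration for Fe²⁺.
Electron filling gives t₂g⁶ eg⁰.
The orbital stabilization is -2.4Δo = -2.4 × 254 = -610 kJ/mol.

-610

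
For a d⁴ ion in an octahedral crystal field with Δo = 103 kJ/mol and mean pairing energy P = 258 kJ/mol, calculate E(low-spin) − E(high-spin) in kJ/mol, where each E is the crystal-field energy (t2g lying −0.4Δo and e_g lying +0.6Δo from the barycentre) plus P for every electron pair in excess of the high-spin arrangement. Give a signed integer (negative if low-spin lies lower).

155

High-spin d⁴ fills as t2g^3 e_g^1 with CFSE 3(−0.4) + 1(+0.6) = -0.6Δo = -62 kJ/mol.
For low-spin the configuration is t2g^4 e_g^0: orbital energy -1.6 × 103 = -165 kJ/mol, and 1 additional pair relative to high-spin adds 258 kJ/mol, giving 93 kJ/mol.
Thus E(LS) − E(HS) = 155 kJ/mol.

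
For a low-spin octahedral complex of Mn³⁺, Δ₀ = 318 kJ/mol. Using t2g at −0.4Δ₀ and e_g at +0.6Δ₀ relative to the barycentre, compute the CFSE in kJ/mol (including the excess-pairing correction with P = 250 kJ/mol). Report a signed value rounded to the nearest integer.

-259

Group 7 minus oxidation state +3 gives a d⁴ configuration for Mn³⁺.
Configuration: t2g^4 e_g^0.
CFSE(orbital) = 4×(-0.4Δ₀) + 0×(0.6Δ₀) = -1.6Δ₀; with Δ₀ = 318 kJ/mol that is -509 kJ/mol.
Pairing penalty: 1 pair vs 0 in the high-spin reference → 1 extra × P = 250 kJ/mol.
Combining: -509 + 250 = -259 kJ/mol.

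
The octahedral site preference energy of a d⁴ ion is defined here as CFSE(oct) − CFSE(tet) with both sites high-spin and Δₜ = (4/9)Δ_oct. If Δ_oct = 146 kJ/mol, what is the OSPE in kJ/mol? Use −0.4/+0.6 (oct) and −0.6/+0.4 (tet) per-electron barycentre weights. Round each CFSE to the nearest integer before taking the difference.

Octahedral high-spin t2g^3 e_g^1: CFSE = -0.6 × 146 = -88 kJ/mol.
Tetrahedral: e^2 t2^2, CFSE = 2(−0.6) + 2(+0.4) = -0.4Δₜ = -0.4 × (4/9) × 146 = -26 kJ/mol.
OSPE = -88 − (-26) = -62 kJ/mol.

-62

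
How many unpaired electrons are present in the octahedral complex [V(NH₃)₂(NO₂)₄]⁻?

Ligand charges: 2×(+0) from NH₃ and 4×(-1) from NO₂⁻ sum to -4; with overall charge -1, V is +3.
V sits in group 5; removing 3 electrons leaves V³⁺ with 5 − 3 = 2 d electrons.
Configuration: t2g^2 e_g^0, giving 2 unpaired electrons.

2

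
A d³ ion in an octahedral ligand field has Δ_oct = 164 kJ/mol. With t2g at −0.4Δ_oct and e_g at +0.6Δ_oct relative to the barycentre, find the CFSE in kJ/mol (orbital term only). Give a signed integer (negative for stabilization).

-197

Configuration: t2g^3 e_g^0.
The orbital stabilization is -1.2Δ_oct = -1.2 × 164 = -197 kJ/mol.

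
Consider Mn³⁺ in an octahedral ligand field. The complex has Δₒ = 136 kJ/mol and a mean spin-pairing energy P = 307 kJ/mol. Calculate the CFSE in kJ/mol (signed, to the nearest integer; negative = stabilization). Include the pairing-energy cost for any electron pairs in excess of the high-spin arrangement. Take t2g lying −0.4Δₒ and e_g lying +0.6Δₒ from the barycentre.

Mn is in group 7, so Mn³⁺ is d⁴ (7 − 3 = 4).
Since Δₒ = 136 kJ/mol < P = 307 kJ/mol, the complex adopts the high-spin configuration.
Filling d⁴ accordingly: t2g^3 e_g^1.
Orbital CFSE = -0.6Δₒ = -0.6 × 136 = -82 kJ/mol.
High-spin has no excess pairs, so no pairing correction applies.

-82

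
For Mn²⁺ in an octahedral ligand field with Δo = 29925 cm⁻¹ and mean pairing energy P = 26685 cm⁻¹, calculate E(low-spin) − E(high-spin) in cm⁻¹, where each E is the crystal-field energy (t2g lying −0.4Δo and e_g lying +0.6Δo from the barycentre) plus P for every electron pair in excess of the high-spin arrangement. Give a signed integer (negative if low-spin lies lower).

-6480

Mn sits in group 7; removing 2 electrons leaves Mn²⁺ with 7 − 2 = 5 d electrons.
High-spin: t2g^3 e_g^2, CFSE = 0.0Δo = 0 cm⁻¹.
Low-spin: t2g^5 e_g^0, orbital CFSE = -2.0Δo = -59850 cm⁻¹; plus 2 excess pairs × P = +53370 cm⁻¹; total -6480 cm⁻¹.
Thus E(LS) − E(HS) = -6480 cm⁻¹.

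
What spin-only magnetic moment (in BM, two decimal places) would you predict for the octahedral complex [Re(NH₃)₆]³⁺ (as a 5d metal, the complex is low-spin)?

2.83 BM

NH₃ is neutral, so the +3 overall charge sits on Re: oxidation state +3.
Re sits in group 7; removing 3 electrons leaves Re³⁺ with 7 − 3 = 4 d electrons.
Configuration: t₂g⁴ eg⁰ → 2 unpaired electrons.
μ(spin-only) = √[2(2+2)] = √8 ≈ 2.83 BM.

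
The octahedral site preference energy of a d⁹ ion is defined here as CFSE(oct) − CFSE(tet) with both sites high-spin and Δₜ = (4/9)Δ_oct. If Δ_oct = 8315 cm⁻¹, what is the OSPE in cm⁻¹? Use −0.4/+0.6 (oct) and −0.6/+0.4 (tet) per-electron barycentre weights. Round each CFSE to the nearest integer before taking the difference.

In an octahedral site d⁹ (HS) is t₂g⁶ eg³, giving CFSE(oct) = -0.6Δ_oct = -4989 cm⁻¹.
In a tetrahedral site the filling is e⁴ t₂⁵: CFSE(tet) = -0.4Δₜ = -0.4 × (4/9)(8315) = -1478 cm⁻¹.
OSPE = CFSE(oct) − CFSE(tet) = -4989 − (-1478) = -3511 cm⁻¹.

-3511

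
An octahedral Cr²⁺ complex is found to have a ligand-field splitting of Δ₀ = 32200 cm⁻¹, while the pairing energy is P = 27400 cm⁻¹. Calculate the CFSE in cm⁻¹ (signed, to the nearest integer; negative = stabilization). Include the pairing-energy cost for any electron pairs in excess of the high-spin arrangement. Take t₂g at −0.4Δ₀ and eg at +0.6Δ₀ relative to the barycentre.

-24120

Cr sits in group 6; removing 2 electrons leaves Cr²⁺ with 6 − 2 = 4 d electrons.
Δ₀ > P, so pairing is preferred: the ground state is low-spin.
That gives t₂g⁴ eg⁰.
Orbital CFSE = -1.6Δ₀ = -1.6 × 32200 = -51520 cm⁻¹.
Excess pairs vs high-spin: 1 − 0 = 1; pairing cost = +27400 cm⁻¹.
Net CFSE = -51520 + 27400 = -24120 cm⁻¹.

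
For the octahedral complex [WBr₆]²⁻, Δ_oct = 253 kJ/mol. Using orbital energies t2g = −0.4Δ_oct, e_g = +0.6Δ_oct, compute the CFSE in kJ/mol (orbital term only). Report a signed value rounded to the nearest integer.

-202

Each Br⁻ contributes -1; 6 × (-1) = -6. With overall charge -2, W is in the +4 oxidation state.
W sits in group 6; removing 4 electrons leaves W⁴⁺ with 6 − 4 = 2 d electrons.
Configuration: t2g^2 e_g^0.
The orbital stabilization is -0.8Δ_oct = -0.8 × 253 = -202 kJ/mol.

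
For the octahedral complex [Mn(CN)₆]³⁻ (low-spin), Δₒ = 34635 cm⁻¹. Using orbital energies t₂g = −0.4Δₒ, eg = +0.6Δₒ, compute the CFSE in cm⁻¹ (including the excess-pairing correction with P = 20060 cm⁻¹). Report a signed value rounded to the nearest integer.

Each CN⁻ contributes -1; 6 × (-1) = -6. With overall charge -3, Mn is in the +3 oxidation state.
Mn sits in group 7; removing 3 electrons leaves Mn³⁺ with 7 − 3 = 4 d electrons.
Electron filling gives t₂g⁴ eg⁰.
Orbital CFSE = 4(-0.4) + 0(0.6) = -1.6Δₒ = -1.6 × 34635 = -55416 cm⁻¹.
Relative to high-spin t₂g³ eg¹ (0 paired), the low-spin configuration has 1 additional pair, contributing +1 × 20060 = +20060 cm⁻¹.
Combining: -55416 + 20060 = -35356 cm⁻¹.

-35356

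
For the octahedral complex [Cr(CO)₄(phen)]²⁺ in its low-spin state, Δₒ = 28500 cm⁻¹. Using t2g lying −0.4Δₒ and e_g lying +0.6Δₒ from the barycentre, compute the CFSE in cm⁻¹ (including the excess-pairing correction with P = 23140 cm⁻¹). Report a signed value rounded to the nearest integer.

-22460

Ligand charges: 4×(+0) from CO and 1×(+0) from phen sum to +0; with overall charge +2, Cr is +2.
Cr²⁺: group 6, so d-count = 6 − 2 = 4.
Electron filling gives t2g^4 e_g^0.
CFSE(orbital) = 4×(-0.4Δₒ) + 0×(0.6Δₒ) = -1.6Δₒ; with Δₒ = 28500 cm⁻¹ that is -45600 cm⁻¹.
Pairing penalty: 1 pair vs 0 in the high-spin reference → 1 extra × P = 23140 cm⁻¹.
Overall CFSE = -45600 + 23140 = -22460 cm⁻¹.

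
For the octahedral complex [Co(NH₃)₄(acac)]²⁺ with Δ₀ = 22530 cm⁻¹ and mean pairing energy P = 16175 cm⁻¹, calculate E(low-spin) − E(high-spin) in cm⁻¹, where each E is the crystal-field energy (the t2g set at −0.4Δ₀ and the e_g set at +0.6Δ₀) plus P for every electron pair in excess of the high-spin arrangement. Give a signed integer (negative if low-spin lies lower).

-12710

Ligand charges: 4×(+0) from NH₃ and 1×(-1) from acac⁻ sum to -1; with overall charge +2, Co is +3.
Co³⁺: group 9, so d-count = 9 − 3 = 6.
High-spin d⁶ fills as t2g^4 e_g^2 with CFSE 4(−0.4) + 2(+0.6) = -0.4Δ₀ = -9012 cm⁻¹.
Low-spin: t2g^6 e_g^0, orbital CFSE = -2.4Δ₀ = -54072 cm⁻¹; plus 2 excess pairs × P = +32350 cm⁻¹; total -21722 cm⁻¹.
E(LS) − E(HS) = -21722 − (-9012) = -12710 cm⁻¹.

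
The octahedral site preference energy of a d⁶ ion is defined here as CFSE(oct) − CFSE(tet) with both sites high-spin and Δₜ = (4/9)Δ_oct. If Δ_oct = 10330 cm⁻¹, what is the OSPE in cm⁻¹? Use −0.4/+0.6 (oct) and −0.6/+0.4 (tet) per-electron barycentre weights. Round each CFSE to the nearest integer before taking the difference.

Octahedral high-spin t₂g⁴ eg²: CFSE = -0.4 × 10330 = -4132 cm⁻¹.
In a tetrahedral site the filling is e³ t₂³: CFSE(tet) = -0.6Δₜ = -0.6 × (4/9)(10330) = -2755 cm⁻¹.
OSPE = -4132 − (-2755) = -1377 cm⁻¹.

-1377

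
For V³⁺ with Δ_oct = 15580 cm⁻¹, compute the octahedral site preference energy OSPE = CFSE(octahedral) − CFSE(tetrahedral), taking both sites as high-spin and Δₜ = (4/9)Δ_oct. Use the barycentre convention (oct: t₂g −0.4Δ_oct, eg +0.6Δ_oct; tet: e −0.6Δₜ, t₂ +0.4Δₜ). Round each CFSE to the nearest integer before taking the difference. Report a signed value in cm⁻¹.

V sits in group 5; removing 3 electrons leaves V³⁺ with 5 − 3 = 2 d electrons.
In an octahedral site d² (HS) is t2g^2 e_g^0, giving CFSE(oct) = -0.8Δ_oct = -12464 cm⁻¹.
Tetrahedral e^2 t2^0 gives -1.2Δₜ = -1.2 × (4/9) × 15580 = -8309 cm⁻¹.
OSPE = -12464 − (-8309) = -4155 cm⁻¹.

-4155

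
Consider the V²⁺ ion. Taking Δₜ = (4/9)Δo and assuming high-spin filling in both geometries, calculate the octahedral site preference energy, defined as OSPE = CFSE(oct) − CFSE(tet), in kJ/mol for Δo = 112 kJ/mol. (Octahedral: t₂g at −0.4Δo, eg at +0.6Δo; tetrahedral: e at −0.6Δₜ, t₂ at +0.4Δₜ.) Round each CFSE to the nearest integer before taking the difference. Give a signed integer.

-94

V²⁺: group 5, so d-count = 5 − 2 = 3.
Octahedral (high-spin): t₂g³ eg⁰, CFSE = 3(−0.4) + 0(+0.6) = -1.2Δo = -1.2 × 112 = -134 kJ/mol.
Tetrahedral e² t₂¹ gives -0.8Δₜ = -0.8 × (4/9) × 112 = -40 kJ/mol.
OSPE = -134 − (-40) = -94 kJ/mol.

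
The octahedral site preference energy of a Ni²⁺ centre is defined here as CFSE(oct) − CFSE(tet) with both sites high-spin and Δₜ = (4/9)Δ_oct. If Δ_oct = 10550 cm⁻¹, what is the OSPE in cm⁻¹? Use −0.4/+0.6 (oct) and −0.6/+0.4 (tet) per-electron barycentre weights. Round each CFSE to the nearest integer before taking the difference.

-8909

Group 10 minus oxidation state +2 gives a d⁸ configuration for Ni²⁺.
Octahedral high-spin t2g^6 e_g^2: CFSE = -1.2 × 10550 = -12660 cm⁻¹.
In a tetrahedral site the filling is e^4 t2^4: CFSE(tet) = -0.8Δₜ = -0.8 × (4/9)(10550) = -3751 cm⁻¹.
OSPE = -12660 − (-3751) = -8909 cm⁻¹.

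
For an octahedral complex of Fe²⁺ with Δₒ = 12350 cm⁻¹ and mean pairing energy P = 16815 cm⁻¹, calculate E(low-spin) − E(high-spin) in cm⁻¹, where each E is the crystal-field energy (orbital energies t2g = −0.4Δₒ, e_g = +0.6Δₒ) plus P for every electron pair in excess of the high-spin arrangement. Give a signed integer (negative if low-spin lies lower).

Fe is in group 8, so Fe²⁺ is d⁶ (8 − 2 = 6).
High-spin: t2g^4 e_g^2, CFSE = -0.4Δₒ = -4940 cm⁻¹.
For low-spin the configuration is t2g^6 e_g^0: orbital energy -2.4 × 12350 = -29640 cm⁻¹, and 2 additional pairs relative to high-spin add 33630 cm⁻¹, giving 3990 cm⁻¹.
The difference is 3990 − (-4940) = 8930 cm⁻¹, so high-spin lies lower.

8930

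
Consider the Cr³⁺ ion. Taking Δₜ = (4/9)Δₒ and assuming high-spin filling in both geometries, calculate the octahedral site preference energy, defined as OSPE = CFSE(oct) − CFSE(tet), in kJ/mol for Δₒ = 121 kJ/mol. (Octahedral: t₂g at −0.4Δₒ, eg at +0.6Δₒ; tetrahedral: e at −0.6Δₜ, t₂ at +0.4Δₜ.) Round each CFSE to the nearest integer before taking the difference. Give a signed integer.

-102

Group 6 minus oxidation state +3 gives a d³ configuration for Cr³⁺.
Octahedral (high-spin): t₂g³ eg⁰, CFSE = 3(−0.4) + 0(+0.6) = -1.2Δₒ = -1.2 × 121 = -145 kJ/mol.
Tetrahedral e² t₂¹ gives -0.8Δₜ = -0.8 × (4/9) × 121 = -43 kJ/mol.
OSPE = -145 − (-43) = -102 kJ/mol.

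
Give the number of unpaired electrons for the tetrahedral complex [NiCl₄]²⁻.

2

Each Cl⁻ contributes -1; 4 × (-1) = -4. With overall charge -2, Ni is in the +2 oxidation state.
Ni²⁺: group 10, so d-count = 10 − 2 = 8.
Tetrahedral fields are weak (Δₜ ≈ 4/9 Δₒ), so electrons fill high-spin.
Configuration: e^4 t2^4, giving 2 unpaired electrons.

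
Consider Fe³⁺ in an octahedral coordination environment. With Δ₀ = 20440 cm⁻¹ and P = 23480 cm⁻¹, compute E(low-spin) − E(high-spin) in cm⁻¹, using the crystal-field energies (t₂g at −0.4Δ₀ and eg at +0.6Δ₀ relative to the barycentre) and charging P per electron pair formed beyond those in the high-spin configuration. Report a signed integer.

6080

Fe³⁺: group 8, so d-count = 8 − 3 = 5.
High-spin d⁵ fills as t₂g³ eg² with CFSE 3(−0.4) + 2(+0.6) = 0.0Δ₀ = 0 cm⁻¹.
For low-spin the configuration is t₂g⁵ eg⁰: orbital energy -2.0 × 20440 = -40880 cm⁻¹, and 2 additional pairs relative to high-spin add 46960 cm⁻¹, giving 6080 cm⁻¹.
E(LS) − E(HS) = 6080 − (0) = 6080 cm⁻¹.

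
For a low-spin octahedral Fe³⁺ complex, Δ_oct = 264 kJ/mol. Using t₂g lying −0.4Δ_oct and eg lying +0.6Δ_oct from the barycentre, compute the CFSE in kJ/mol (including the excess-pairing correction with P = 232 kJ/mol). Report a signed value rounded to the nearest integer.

-64

Group 8 minus oxidation state +3 gives a d⁵ configuration for Fe³⁺.
The d⁵ electrons fill as t₂g⁵ eg⁰.
Orbital CFSE = 5(-0.4) + 0(0.6) = -2.0Δ_oct = -2.0 × 264 = -528 kJ/mol.
Relative to high-spin t₂g³ eg² (0 paired), the low-spin configuration has 2 additional pairs, contributing +2 × 232 = +464 kJ/mol.
Combining: -528 + 464 = -64 kJ/mol.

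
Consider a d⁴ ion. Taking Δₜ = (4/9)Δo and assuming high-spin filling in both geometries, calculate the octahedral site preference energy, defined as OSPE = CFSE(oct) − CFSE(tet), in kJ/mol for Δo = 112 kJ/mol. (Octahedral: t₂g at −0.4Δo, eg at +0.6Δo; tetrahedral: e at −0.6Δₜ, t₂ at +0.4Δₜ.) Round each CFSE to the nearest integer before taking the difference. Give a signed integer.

-47

Octahedral high-spin t2g^3 e_g^1: CFSE = -0.6 × 112 = -67 kJ/mol.
Tetrahedral: e^2 t2^2, CFSE = 2(−0.6) + 2(+0.4) = -0.4Δₜ = -0.4 × (4/9) × 112 = -20 kJ/mol.
Subtracting, OSPE = -67 − (-20) = -47 kJ/mol.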